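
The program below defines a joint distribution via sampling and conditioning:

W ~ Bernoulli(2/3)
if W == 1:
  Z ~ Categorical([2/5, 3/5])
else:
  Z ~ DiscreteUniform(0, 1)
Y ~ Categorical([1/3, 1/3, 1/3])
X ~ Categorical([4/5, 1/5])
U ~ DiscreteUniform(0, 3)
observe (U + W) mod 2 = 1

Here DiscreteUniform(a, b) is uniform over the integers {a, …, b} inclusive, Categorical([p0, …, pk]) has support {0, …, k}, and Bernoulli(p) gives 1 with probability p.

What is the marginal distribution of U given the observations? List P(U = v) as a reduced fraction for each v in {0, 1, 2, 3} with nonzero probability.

P(U=0) = 1/3, P(U=1) = 1/6, P(U=2) = 1/3, P(U=3) = 1/6

Enumerate traces; 48 have nonzero weight after conditioning:
  (W=0, Z=0, Y=0, X=0, U=1) weight 1/90
  (W=0, Z=0, Y=0, X=0, U=3) weight 1/90
  (W=0, Z=0, Y=0, X=1, U=1) weight 1/360
  (W=0, Z=0, Y=0, X=1, U=3) weight 1/360
  (W=0, Z=0, Y=1, X=0, U=1) weight 1/90
  (W=0, Z=0, Y=1, X=0, U=3) weight 1/90
  (W=0, Z=0, Y=1, X=1, U=1) weight 1/360
  (W=0, Z=0, Y=1, X=1, U=3) weight 1/360
  (W=1, Z=0, Y=0, X=0, U=0) weight 4/225
  (W=1, Z=0, Y=0, X=0, U=2) weight 4/225
  … 38 more
Group by U:
  weight(U=0) = 1/6
  weight(U=1) = 1/12
  weight(U=2) = 1/6
  weight(U=3) = 1/12
Total weight = 1/6 + 1/12 + 1/6 + 1/12 = 1/2
P(U=0 | obs) = 1/6 / 1/2 = 1/3
P(U=1 | obs) = 1/12 / 1/2 = 1/6
P(U=2 | obs) = 1/6 / 1/2 = 1/3
P(U=3 | obs) = 1/12 / 1/2 = 1/6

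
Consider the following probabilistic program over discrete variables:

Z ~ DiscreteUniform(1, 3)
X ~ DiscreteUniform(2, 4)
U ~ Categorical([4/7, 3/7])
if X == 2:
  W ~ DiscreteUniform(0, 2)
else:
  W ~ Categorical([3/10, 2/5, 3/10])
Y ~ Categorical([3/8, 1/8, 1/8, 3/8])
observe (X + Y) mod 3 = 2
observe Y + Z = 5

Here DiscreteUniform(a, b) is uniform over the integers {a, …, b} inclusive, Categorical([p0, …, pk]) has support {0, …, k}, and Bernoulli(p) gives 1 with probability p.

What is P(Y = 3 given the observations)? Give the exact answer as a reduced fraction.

Enumerate traces; 12 have nonzero weight after conditioning:
  (Z=2, X=2, U=0, W=0, Y=3) weight 1/126
  (Z=2, X=2, U=0, W=1, Y=3) weight 1/126
  (Z=2, X=2, U=0, W=2, Y=3) weight 1/126
  (Z=2, X=2, U=1, W=0, Y=3) weight 1/168
  (Z=2, X=2, U=1, W=1, Y=3) weight 1/168
  (Z=2, X=2, U=1, W=2, Y=3) weight 1/168
  (Z=3, X=3, U=0, W=0, Y=2) weight 1/420
  (Z=3, X=3, U=0, W=1, Y=2) weight 1/315
  … 4 more
Group by Y:
  weight(Y=2) = 1/72
  weight(Y=3) = 1/24
Total weight = 1/72 + 1/24 = 1/18
P(Y=2 | obs) = 1/72 / 1/18 = 1/4
P(Y=3 | obs) = 1/24 / 1/18 = 3/4

P(Y = 3 | obs) = 3/4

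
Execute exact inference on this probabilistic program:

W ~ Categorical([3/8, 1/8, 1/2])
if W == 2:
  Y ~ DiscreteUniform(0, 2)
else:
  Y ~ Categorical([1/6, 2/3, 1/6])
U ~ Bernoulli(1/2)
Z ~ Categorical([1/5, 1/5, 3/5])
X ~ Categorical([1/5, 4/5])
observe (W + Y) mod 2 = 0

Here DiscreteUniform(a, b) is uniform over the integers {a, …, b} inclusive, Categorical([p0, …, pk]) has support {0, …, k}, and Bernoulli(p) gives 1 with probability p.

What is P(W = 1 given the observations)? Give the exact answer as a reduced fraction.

P(W = 1 | obs) = 2/13

Enumerate traces; 60 have nonzero weight after conditioning:
  (W=0, Y=0, U=0, Z=0, X=0) weight 1/800
  (W=0, Y=0, U=0, Z=0, X=1) weight 1/200
  (W=0, Y=0, U=0, Z=1, X=0) weight 1/800
  (W=0, Y=0, U=0, Z=1, X=1) weight 1/200
  (W=0, Y=0, U=0, Z=2, X=0) weight 3/800
  (W=0, Y=0, U=0, Z=2, X=1) weight 3/200
  (W=0, Y=0, U=1, Z=0, X=0) weight 1/800
  (W=0, Y=0, U=1, Z=0, X=1) weight 1/200
  (W=1, Y=1, U=0, Z=0, X=0) weight 1/600
  (W=2, Y=0, U=0, Z=0, X=0) weight 1/300
  … 50 more
Group by W:
  weight(W=0) = 1/8
  weight(W=1) = 1/12
  weight(W=2) = 1/3
Total weight = 1/8 + 1/12 + 1/3 = 13/24
P(W=0 | obs) = 1/8 / 13/24 = 3/13
P(W=1 | obs) = 1/12 / 13/24 = 2/13
P(W=2 | obs) = 1/3 / 13/24 = 8/13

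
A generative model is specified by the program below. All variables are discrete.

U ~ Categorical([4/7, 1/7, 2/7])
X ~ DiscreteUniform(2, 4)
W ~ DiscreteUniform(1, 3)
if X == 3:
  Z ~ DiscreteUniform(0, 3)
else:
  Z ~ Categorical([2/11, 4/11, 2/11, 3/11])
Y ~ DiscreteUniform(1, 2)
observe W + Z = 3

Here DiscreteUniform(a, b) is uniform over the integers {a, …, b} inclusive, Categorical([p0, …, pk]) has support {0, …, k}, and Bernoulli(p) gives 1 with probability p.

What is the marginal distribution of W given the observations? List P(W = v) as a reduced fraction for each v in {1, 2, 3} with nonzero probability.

Enumerate traces; 54 have nonzero weight after conditioning:
  (U=0, X=2, W=1, Z=2, Y=1) weight 4/693
  (U=0, X=2, W=1, Z=2, Y=2) weight 4/693
  (U=0, X=2, W=2, Z=1, Y=1) weight 8/693
  (U=0, X=2, W=2, Z=1, Y=2) weight 8/693
  (U=0, X=2, W=3, Z=0, Y=1) weight 4/693
  (U=0, X=2, W=3, Z=0, Y=2) weight 4/693
  (U=0, X=3, W=1, Z=2, Y=1) weight 1/126
  (U=0, X=3, W=1, Z=2, Y=2) weight 1/126
  … 46 more
Group by W:
  weight(W=1) = 3/44
  weight(W=2) = 43/396
  weight(W=3) = 3/44
Total weight = 3/44 + 43/396 + 3/44 = 97/396
P(W=1 | obs) = 3/44 / 97/396 = 27/97
P(W=2 | obs) = 43/396 / 97/396 = 43/97
P(W=3 | obs) = 3/44 / 97/396 = 27/97

P(W=1) = 27/97, P(W=2) = 43/97, P(W=3) = 27/97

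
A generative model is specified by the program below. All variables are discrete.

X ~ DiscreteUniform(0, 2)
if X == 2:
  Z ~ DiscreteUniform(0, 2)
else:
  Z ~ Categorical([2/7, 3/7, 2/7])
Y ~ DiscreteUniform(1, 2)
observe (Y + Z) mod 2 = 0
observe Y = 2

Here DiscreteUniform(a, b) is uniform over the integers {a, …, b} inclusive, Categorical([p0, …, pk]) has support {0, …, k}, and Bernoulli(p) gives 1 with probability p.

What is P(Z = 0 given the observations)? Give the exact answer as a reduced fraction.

P(Z = 0 | obs) = 1/2

Enumerate traces; 6 have nonzero weight after conditioning:
  (X=0, Z=0, Y=2) weight 1/21
  (X=0, Z=2, Y=2) weight 1/21
  (X=1, Z=0, Y=2) weight 1/21
  (X=1, Z=2, Y=2) weight 1/21
  (X=2, Z=0, Y=2) weight 1/18
  (X=2, Z=2, Y=2) weight 1/18
Group by Z:
  weight(Z=0) = 19/126
  weight(Z=2) = 19/126
Total weight = 19/126 + 19/126 = 19/63
P(Z=0 | obs) = 19/126 / 19/63 = 1/2
P(Z=2 | obs) = 19/126 / 19/63 = 1/2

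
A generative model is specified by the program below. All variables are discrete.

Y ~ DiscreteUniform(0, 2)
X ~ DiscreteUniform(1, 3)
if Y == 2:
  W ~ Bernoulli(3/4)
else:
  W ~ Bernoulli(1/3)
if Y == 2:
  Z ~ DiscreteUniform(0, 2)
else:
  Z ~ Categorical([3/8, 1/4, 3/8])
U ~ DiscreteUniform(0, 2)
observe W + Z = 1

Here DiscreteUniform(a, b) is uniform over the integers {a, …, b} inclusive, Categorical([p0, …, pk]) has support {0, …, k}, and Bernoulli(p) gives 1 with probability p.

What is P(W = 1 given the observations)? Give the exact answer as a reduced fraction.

Enumerate traces; 54 have nonzero weight after conditioning:
  (Y=0, X=1, W=0, Z=1, U=0) weight 1/162
  (Y=0, X=1, W=0, Z=1, U=1) weight 1/162
  (Y=0, X=1, W=0, Z=1, U=2) weight 1/162
  (Y=0, X=1, W=1, Z=0, U=0) weight 1/216
  (Y=0, X=1, W=1, Z=0, U=1) weight 1/216
  (Y=0, X=1, W=1, Z=0, U=2) weight 1/216
  (Y=0, X=2, W=0, Z=1, U=0) weight 1/162
  (Y=0, X=2, W=0, Z=1, U=1) weight 1/162
  … 46 more
Group by W:
  weight(W=0) = 5/36
  weight(W=1) = 1/6
Total weight = 5/36 + 1/6 = 11/36
P(W=0 | obs) = 5/36 / 11/36 = 5/11
P(W=1 | obs) = 1/6 / 11/36 = 6/11

P(W = 1 | obs) = 6/11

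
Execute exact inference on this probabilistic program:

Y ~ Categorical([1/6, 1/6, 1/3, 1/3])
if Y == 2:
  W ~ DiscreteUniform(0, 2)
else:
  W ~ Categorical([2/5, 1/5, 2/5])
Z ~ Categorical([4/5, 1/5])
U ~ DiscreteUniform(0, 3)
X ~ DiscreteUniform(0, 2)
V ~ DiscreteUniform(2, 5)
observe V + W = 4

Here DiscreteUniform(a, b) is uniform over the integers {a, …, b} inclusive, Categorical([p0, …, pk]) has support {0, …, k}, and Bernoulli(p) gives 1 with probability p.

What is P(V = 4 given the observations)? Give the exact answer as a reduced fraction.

Enumerate traces; 288 have nonzero weight after conditioning:
  (Y=0, W=0, Z=0, U=0, X=0, V=4) weight 1/900
  (Y=0, W=0, Z=0, U=0, X=1, V=4) weight 1/900
  (Y=0, W=0, Z=0, U=0, X=2, V=4) weight 1/900
  (Y=0, W=0, Z=0, U=1, X=0, V=4) weight 1/900
  (Y=0, W=0, Z=0, U=1, X=1, V=4) weight 1/900
  (Y=0, W=0, Z=0, U=1, X=2, V=4) weight 1/900
  (Y=0, W=0, Z=0, U=2, X=0, V=4) weight 1/900
  (Y=0, W=0, Z=0, U=2, X=1, V=4) weight 1/900
  (Y=0, W=1, Z=0, U=0, X=0, V=3) weight 1/1800
  (Y=0, W=2, Z=0, U=0, X=0, V=2) weight 1/900
  … 278 more
Group by V:
  weight(V=2) = 17/180
  weight(V=3) = 11/180
  weight(V=4) = 17/180
Total weight = 17/180 + 11/180 + 17/180 = 1/4
P(V=2 | obs) = 17/180 / 1/4 = 17/45
P(V=3 | obs) = 11/180 / 1/4 = 11/45
P(V=4 | obs) = 17/180 / 1/4 = 17/45

P(V = 4 | obs) = 17/45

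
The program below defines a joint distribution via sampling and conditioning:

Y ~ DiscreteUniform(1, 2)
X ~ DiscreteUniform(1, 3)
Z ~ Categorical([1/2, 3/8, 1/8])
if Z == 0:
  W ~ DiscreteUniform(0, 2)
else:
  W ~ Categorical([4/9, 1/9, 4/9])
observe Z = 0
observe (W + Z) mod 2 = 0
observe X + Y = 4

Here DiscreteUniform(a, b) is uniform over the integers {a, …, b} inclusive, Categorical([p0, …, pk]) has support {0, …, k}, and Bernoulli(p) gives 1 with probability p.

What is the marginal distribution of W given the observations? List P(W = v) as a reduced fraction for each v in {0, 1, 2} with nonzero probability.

Enumerate traces; 4 have nonzero weight after conditioning:
  (Y=1, X=3, Z=0, W=0) weight 1/36
  (Y=1, X=3, Z=0, W=2) weight 1/36
  (Y=2, X=2, Z=0, W=0) weight 1/36
  (Y=2, X=2, Z=0, W=2) weight 1/36
Group by W:
  weight(W=0) = 1/18
  weight(W=2) = 1/18
Total weight = 1/18 + 1/18 = 1/9
P(W=0 | obs) = 1/18 / 1/9 = 1/2
P(W=2 | obs) = 1/18 / 1/9 = 1/2

P(W=0) = 1/2, P(W=2) = 1/2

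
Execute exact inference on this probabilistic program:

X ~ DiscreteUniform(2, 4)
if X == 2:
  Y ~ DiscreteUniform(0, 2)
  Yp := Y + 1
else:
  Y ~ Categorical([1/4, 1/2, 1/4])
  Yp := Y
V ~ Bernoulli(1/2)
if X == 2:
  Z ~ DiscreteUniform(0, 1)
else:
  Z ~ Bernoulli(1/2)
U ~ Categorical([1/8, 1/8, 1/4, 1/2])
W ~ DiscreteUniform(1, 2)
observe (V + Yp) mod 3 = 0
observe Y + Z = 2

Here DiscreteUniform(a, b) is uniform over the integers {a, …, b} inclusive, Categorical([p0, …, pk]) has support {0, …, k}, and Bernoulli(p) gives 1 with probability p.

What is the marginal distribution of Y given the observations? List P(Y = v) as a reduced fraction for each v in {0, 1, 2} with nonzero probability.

P(Y=1) = 2/7, P(Y=2) = 5/7

Enumerate traces; 32 have nonzero weight after conditioning:
  (X=2, Y=1, V=1, Z=1, U=0, W=1) weight 1/576
  (X=2, Y=1, V=1, Z=1, U=0, W=2) weight 1/576
  (X=2, Y=1, V=1, Z=1, U=1, W=1) weight 1/576
  (X=2, Y=1, V=1, Z=1, U=1, W=2) weight 1/576
  (X=2, Y=1, V=1, Z=1, U=2, W=1) weight 1/288
  (X=2, Y=1, V=1, Z=1, U=2, W=2) weight 1/288
  (X=2, Y=1, V=1, Z=1, U=3, W=1) weight 1/144
  (X=2, Y=1, V=1, Z=1, U=3, W=2) weight 1/144
  (X=2, Y=2, V=0, Z=0, U=0, W=1) weight 1/576
  … 23 more
Group by Y:
  weight(Y=1) = 1/36
  weight(Y=2) = 5/72
Total weight = 1/36 + 5/72 = 7/72
P(Y=1 | obs) = 1/36 / 7/72 = 2/7
P(Y=2 | obs) = 5/72 / 7/72 = 5/7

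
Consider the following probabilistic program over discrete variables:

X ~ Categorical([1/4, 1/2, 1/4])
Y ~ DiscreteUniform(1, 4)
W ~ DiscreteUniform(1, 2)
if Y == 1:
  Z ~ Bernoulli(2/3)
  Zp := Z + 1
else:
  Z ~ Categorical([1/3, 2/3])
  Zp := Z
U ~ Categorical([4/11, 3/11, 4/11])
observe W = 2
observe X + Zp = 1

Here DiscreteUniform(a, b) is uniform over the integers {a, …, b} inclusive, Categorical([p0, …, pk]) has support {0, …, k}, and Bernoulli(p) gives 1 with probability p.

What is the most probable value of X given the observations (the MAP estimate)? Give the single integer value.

Enumerate traces; 21 have nonzero weight after conditioning:
  (X=0, Y=1, W=2, Z=0, U=0) weight 1/264
  (X=0, Y=1, W=2, Z=0, U=1) weight 1/352
  (X=0, Y=1, W=2, Z=0, U=2) weight 1/264
  (X=0, Y=2, W=2, Z=1, U=0) weight 1/132
  (X=0, Y=2, W=2, Z=1, U=1) weight 1/176
  (X=0, Y=2, W=2, Z=1, U=2) weight 1/132
  (X=0, Y=3, W=2, Z=1, U=0) weight 1/132
  (X=0, Y=3, W=2, Z=1, U=1) weight 1/176
  (X=1, Y=2, W=2, Z=0, U=0) weight 1/132
  … 12 more
Group by X:
  weight(X=0) = 7/96
  weight(X=1) = 1/16
Total weight = 7/96 + 1/16 = 13/96
P(X=0 | obs) = 7/96 / 13/96 = 7/13
P(X=1 | obs) = 1/16 / 13/96 = 6/13
argmax = 0

argmax_v P(X = v | obs) = 0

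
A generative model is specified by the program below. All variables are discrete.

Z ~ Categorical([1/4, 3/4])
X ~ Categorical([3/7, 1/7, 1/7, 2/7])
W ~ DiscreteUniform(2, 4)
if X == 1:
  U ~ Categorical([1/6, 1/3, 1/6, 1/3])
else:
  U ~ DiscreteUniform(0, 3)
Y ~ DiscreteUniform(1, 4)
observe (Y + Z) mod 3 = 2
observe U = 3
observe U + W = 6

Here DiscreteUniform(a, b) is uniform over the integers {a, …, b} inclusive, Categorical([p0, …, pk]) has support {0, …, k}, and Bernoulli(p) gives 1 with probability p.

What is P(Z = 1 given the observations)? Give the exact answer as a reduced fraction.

Enumerate traces; 12 have nonzero weight after conditioning:
  (Z=0, X=0, W=3, U=3, Y=2) weight 1/448
  (Z=0, X=1, W=3, U=3, Y=2) weight 1/1008
  (Z=0, X=2, W=3, U=3, Y=2) weight 1/1344
  (Z=0, X=3, W=3, U=3, Y=2) weight 1/672
  (Z=1, X=0, W=3, U=3, Y=1) weight 3/448
  (Z=1, X=0, W=3, U=3, Y=4) weight 3/448
  (Z=1, X=1, W=3, U=3, Y=1) weight 1/336
  (Z=1, X=1, W=3, U=3, Y=4) weight 1/336
  … 4 more
Group by Z:
  weight(Z=0) = 11/2016
  weight(Z=1) = 11/336
Total weight = 11/2016 + 11/336 = 11/288
P(Z=0 | obs) = 11/2016 / 11/288 = 1/7
P(Z=1 | obs) = 11/336 / 11/288 = 6/7

P(Z = 1 | obs) = 6/7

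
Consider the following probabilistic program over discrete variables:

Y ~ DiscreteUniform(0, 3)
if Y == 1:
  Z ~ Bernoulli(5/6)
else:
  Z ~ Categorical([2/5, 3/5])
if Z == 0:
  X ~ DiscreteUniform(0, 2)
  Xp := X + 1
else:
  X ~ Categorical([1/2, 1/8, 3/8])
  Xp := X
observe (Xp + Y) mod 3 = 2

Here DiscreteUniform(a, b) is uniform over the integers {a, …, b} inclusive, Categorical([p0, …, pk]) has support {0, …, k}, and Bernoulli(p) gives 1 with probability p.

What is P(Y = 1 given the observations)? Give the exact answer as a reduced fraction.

Enumerate traces; 8 have nonzero weight after conditioning:
  (Y=0, Z=0, X=1) weight 1/30
  (Y=0, Z=1, X=2) weight 9/160
  (Y=1, Z=0, X=0) weight 1/72
  (Y=1, Z=1, X=1) weight 5/192
  (Y=2, Z=0, X=2) weight 1/30
  (Y=2, Z=1, X=0) weight 3/40
  (Y=3, Z=0, X=1) weight 1/30
  (Y=3, Z=1, X=2) weight 9/160
Group by Y:
  weight(Y=0) = 43/480
  weight(Y=1) = 23/576
  weight(Y=2) = 13/120
  weight(Y=3) = 43/480
Total weight = 43/480 + 23/576 + 13/120 + 43/480 = 943/2880
P(Y=0 | obs) = 43/480 / 943/2880 = 258/943
P(Y=1 | obs) = 23/576 / 943/2880 = 5/41
P(Y=2 | obs) = 13/120 / 943/2880 = 312/943
P(Y=3 | obs) = 43/480 / 943/2880 = 258/943

P(Y = 1 | obs) = 5/41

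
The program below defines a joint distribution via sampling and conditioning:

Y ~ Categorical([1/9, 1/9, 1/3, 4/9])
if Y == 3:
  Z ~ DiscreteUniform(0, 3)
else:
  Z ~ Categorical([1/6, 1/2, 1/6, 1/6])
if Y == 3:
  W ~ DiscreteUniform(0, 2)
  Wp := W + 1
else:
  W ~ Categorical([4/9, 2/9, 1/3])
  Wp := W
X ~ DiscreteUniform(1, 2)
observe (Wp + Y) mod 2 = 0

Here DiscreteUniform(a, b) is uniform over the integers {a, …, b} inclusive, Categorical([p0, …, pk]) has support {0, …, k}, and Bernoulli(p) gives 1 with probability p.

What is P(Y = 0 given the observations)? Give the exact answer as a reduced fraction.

Enumerate traces; 56 have nonzero weight after conditioning:
  (Y=0, Z=0, W=0, X=1) weight 1/243
  (Y=0, Z=0, W=0, X=2) weight 1/243
  (Y=0, Z=0, W=2, X=1) weight 1/324
  (Y=0, Z=0, W=2, X=2) weight 1/324
  (Y=0, Z=1, W=0, X=1) weight 1/81
  (Y=0, Z=1, W=0, X=2) weight 1/81
  (Y=0, Z=1, W=2, X=1) weight 1/108
  (Y=0, Z=1, W=2, X=2) weight 1/108
  (Y=1, Z=0, W=1, X=1) weight 1/486
  (Y=2, Z=0, W=0, X=1) weight 1/81
  … 46 more
Group by Y:
  weight(Y=0) = 7/81
  weight(Y=1) = 2/81
  weight(Y=2) = 7/27
  weight(Y=3) = 8/27
Total weight = 7/81 + 2/81 + 7/27 + 8/27 = 2/3
P(Y=0 | obs) = 7/81 / 2/3 = 7/54
P(Y=1 | obs) = 2/81 / 2/3 = 1/27
P(Y=2 | obs) = 7/27 / 2/3 = 7/18
P(Y=3 | obs) = 8/27 / 2/3 = 4/9

P(Y = 0 | obs) = 7/54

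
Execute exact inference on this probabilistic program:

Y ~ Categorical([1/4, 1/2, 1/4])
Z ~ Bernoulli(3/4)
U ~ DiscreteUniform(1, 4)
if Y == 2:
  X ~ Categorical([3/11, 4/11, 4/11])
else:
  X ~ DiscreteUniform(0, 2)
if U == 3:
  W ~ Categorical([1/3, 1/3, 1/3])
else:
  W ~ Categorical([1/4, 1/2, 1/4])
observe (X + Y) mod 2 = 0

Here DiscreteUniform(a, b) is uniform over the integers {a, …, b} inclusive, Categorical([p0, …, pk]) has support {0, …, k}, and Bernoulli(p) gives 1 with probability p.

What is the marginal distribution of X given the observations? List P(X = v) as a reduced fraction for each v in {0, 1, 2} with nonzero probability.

P(X=0) = 4/13, P(X=1) = 22/65, P(X=2) = 23/65

Enumerate traces; 120 have nonzero weight after conditioning:
  (Y=0, Z=0, U=1, X=0, W=0) weight 1/768
  (Y=0, Z=0, U=1, X=0, W=1) weight 1/384
  (Y=0, Z=0, U=1, X=0, W=2) weight 1/768
  (Y=0, Z=0, U=1, X=2, W=0) weight 1/768
  (Y=0, Z=0, U=1, X=2, W=1) weight 1/384
  (Y=0, Z=0, U=1, X=2, W=2) weight 1/768
  (Y=0, Z=0, U=2, X=0, W=0) weight 1/768
  (Y=0, Z=0, U=2, X=0, W=1) weight 1/384
  (Y=1, Z=0, U=1, X=1, W=0) weight 1/384
  … 111 more
Group by X:
  weight(X=0) = 5/33
  weight(X=1) = 1/6
  weight(X=2) = 23/132
Total weight = 5/33 + 1/6 + 23/132 = 65/132
P(X=0 | obs) = 5/33 / 65/132 = 4/13
P(X=1 | obs) = 1/6 / 65/132 = 22/65
P(X=2 | obs) = 23/132 / 65/132 = 23/65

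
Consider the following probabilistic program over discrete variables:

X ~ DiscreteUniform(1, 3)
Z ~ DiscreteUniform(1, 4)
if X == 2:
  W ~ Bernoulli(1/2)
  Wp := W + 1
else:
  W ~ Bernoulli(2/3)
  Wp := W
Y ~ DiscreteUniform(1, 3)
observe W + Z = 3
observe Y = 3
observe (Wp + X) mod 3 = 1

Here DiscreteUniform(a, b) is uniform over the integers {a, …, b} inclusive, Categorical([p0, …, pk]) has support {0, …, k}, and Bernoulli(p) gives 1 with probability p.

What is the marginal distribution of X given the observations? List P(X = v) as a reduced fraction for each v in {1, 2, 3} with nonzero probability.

Enumerate traces; 3 have nonzero weight after conditioning:
  (X=1, Z=3, W=0, Y=3) weight 1/108
  (X=2, Z=2, W=1, Y=3) weight 1/72
  (X=3, Z=2, W=1, Y=3) weight 1/54
Group by X:
  weight(X=1) = 1/108
  weight(X=2) = 1/72
  weight(X=3) = 1/54
Total weight = 1/108 + 1/72 + 1/54 = 1/24
P(X=1 | obs) = 1/108 / 1/24 = 2/9
P(X=2 | obs) = 1/72 / 1/24 = 1/3
P(X=3 | obs) = 1/54 / 1/24 = 4/9

P(X=1) = 2/9, P(X=2) = 1/3, P(X=3) = 4/9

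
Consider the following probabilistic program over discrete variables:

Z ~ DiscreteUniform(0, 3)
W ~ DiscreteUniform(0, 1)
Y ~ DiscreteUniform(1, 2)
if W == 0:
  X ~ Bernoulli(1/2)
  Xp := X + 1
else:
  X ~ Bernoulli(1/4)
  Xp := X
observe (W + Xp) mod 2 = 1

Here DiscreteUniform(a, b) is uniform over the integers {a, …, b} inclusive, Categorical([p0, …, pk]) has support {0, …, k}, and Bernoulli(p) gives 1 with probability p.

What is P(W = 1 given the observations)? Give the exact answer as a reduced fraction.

Enumerate traces; 16 have nonzero weight after conditioning:
  (Z=0, W=0, Y=1, X=0) weight 1/32
  (Z=0, W=0, Y=2, X=0) weight 1/32
  (Z=0, W=1, Y=1, X=0) weight 3/64
  (Z=0, W=1, Y=2, X=0) weight 3/64
  (Z=1, W=0, Y=1, X=0) weight 1/32
  (Z=1, W=0, Y=2, X=0) weight 1/32
  (Z=1, W=1, Y=1, X=0) weight 3/64
  (Z=1, W=1, Y=2, X=0) weight 3/64
  … 8 more
Group by W:
  weight(W=0) = 1/4
  weight(W=1) = 3/8
Total weight = 1/4 + 3/8 = 5/8
P(W=0 | obs) = 1/4 / 5/8 = 2/5
P(W=1 | obs) = 3/8 / 5/8 = 3/5

P(W = 1 | obs) = 3/5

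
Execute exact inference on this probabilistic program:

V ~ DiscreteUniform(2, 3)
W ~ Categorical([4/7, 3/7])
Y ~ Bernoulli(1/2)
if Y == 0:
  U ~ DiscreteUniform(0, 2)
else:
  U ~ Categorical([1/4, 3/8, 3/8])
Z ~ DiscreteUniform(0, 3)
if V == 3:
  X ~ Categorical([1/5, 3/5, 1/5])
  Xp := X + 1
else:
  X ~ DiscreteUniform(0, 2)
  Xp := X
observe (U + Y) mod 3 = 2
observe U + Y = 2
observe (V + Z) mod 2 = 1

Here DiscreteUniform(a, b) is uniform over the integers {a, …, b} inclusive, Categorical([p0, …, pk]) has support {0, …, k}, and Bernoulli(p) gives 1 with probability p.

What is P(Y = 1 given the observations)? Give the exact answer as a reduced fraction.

Enumerate traces; 48 have nonzero weight after conditioning:
  (V=2, W=0, Y=0, U=2, Z=1, X=0) weight 1/252
  (V=2, W=0, Y=0, U=2, Z=1, X=1) weight 1/252
  (V=2, W=0, Y=0, U=2, Z=1, X=2) weight 1/252
  (V=2, W=0, Y=0, U=2, Z=3, X=0) weight 1/252
  (V=2, W=0, Y=0, U=2, Z=3, X=1) weight 1/252
  (V=2, W=0, Y=0, U=2, Z=3, X=2) weight 1/252
  (V=2, W=0, Y=1, U=1, Z=1, X=0) weight 1/224
  (V=2, W=0, Y=1, U=1, Z=1, X=1) weight 1/224
  … 40 more
Group by Y:
  weight(Y=0) = 1/12
  weight(Y=1) = 3/32
Total weight = 1/12 + 3/32 = 17/96
P(Y=0 | obs) = 1/12 / 17/96 = 8/17
P(Y=1 | obs) = 3/32 / 17/96 = 9/17

P(Y = 1 | obs) = 9/17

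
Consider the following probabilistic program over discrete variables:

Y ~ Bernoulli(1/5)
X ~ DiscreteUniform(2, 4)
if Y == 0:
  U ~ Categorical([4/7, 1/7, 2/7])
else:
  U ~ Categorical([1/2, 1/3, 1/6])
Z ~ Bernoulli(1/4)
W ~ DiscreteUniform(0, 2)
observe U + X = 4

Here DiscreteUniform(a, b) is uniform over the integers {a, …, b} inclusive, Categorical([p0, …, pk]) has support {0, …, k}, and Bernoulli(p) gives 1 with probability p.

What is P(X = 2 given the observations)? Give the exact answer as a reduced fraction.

Enumerate traces; 36 have nonzero weight after conditioning:
  (Y=0, X=2, U=2, Z=0, W=0) weight 2/105
  (Y=0, X=2, U=2, Z=0, W=1) weight 2/105
  (Y=0, X=2, U=2, Z=0, W=2) weight 2/105
  (Y=0, X=2, U=2, Z=1, W=0) weight 2/315
  (Y=0, X=2, U=2, Z=1, W=1) weight 2/315
  (Y=0, X=2, U=2, Z=1, W=2) weight 2/315
  (Y=0, X=3, U=1, Z=0, W=0) weight 1/105
  (Y=0, X=3, U=1, Z=0, W=1) weight 1/105
  (Y=0, X=4, U=0, Z=0, W=0) weight 4/105
  … 27 more
Group by X:
  weight(X=2) = 11/126
  weight(X=3) = 19/315
  weight(X=4) = 13/70
Total weight = 11/126 + 19/315 + 13/70 = 1/3
P(X=2 | obs) = 11/126 / 1/3 = 11/42
P(X=3 | obs) = 19/315 / 1/3 = 19/105
P(X=4 | obs) = 13/70 / 1/3 = 39/70

P(X = 2 | obs) = 11/42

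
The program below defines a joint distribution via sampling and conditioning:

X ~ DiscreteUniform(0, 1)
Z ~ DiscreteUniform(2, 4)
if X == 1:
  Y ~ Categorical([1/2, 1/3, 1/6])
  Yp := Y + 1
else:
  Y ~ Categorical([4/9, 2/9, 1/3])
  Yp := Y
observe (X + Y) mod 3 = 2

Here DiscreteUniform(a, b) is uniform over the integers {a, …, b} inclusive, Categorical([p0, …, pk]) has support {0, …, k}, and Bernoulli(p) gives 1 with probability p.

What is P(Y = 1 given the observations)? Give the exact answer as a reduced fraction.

P(Y = 1 | obs) = 1/2

Enumerate traces; 6 have nonzero weight after conditioning:
  (X=0, Z=2, Y=2) weight 1/18
  (X=0, Z=3, Y=2) weight 1/18
  (X=0, Z=4, Y=2) weight 1/18
  (X=1, Z=2, Y=1) weight 1/18
  (X=1, Z=3, Y=1) weight 1/18
  (X=1, Z=4, Y=1) weight 1/18
Group by Y:
  weight(Y=1) = 1/6
  weight(Y=2) = 1/6
Total weight = 1/6 + 1/6 = 1/3
P(Y=1 | obs) = 1/6 / 1/3 = 1/2
P(Y=2 | obs) = 1/6 / 1/3 = 1/2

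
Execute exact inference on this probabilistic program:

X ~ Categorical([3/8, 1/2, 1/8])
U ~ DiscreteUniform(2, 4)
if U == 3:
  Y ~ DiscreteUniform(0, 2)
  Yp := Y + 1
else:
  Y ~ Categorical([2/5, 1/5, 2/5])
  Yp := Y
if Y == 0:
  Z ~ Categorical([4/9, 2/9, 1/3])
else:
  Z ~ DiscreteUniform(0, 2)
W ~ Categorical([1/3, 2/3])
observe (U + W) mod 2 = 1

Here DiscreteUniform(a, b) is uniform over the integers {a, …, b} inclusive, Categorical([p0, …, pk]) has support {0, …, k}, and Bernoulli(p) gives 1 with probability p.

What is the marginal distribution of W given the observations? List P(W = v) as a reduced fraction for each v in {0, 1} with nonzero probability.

Enumerate traces; 81 have nonzero weight after conditioning:
  (X=0, U=2, Y=0, Z=0, W=1) weight 2/135
  (X=0, U=2, Y=0, Z=1, W=1) weight 1/135
  (X=0, U=2, Y=0, Z=2, W=1) weight 1/90
  (X=0, U=2, Y=1, Z=0, W=1) weight 1/180
  (X=0, U=2, Y=1, Z=1, W=1) weight 1/180
  (X=0, U=2, Y=1, Z=2, W=1) weight 1/180
  (X=0, U=2, Y=2, Z=0, W=1) weight 1/90
  (X=0, U=2, Y=2, Z=1, W=1) weight 1/90
  (X=0, U=3, Y=0, Z=0, W=0) weight 1/162
  … 72 more
Group by W:
  weight(W=0) = 1/9
  weight(W=1) = 4/9
Total weight = 1/9 + 4/9 = 5/9
P(W=0 | obs) = 1/9 / 5/9 = 1/5
P(W=1 | obs) = 4/9 / 5/9 = 4/5

P(W=0) = 1/5, P(W=1) = 4/5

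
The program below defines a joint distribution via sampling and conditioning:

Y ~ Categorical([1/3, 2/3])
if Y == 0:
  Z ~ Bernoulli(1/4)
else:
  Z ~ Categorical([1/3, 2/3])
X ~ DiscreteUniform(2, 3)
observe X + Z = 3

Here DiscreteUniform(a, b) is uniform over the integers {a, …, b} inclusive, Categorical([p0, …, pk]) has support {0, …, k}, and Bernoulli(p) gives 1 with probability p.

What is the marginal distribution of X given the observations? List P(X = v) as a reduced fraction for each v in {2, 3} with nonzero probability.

P(X=2) = 19/36, P(X=3) = 17/36

Enumerate traces; 4 have nonzero weight after conditioning:
  (Y=0, Z=0, X=3) weight 1/8
  (Y=0, Z=1, X=2) weight 1/24
  (Y=1, Z=0, X=3) weight 1/9
  (Y=1, Z=1, X=2) weight 2/9
Group by X:
  weight(X=2) = 19/72
  weight(X=3) = 17/72
Total weight = 19/72 + 17/72 = 1/2
P(X=2 | obs) = 19/72 / 1/2 = 19/36
P(X=3 | obs) = 17/72 / 1/2 = 17/36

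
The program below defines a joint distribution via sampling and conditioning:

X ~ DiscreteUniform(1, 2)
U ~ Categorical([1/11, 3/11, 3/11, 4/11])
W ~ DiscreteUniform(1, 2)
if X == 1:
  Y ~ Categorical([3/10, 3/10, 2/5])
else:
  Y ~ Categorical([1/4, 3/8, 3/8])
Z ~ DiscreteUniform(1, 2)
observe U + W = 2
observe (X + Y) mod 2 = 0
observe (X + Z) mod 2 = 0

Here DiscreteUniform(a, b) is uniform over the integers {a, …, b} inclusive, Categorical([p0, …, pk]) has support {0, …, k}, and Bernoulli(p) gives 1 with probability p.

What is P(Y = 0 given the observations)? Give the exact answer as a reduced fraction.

P(Y = 0 | obs) = 10/37

Enumerate traces; 6 have nonzero weight after conditioning:
  (X=1, U=0, W=2, Y=1, Z=1) weight 3/880
  (X=1, U=1, W=1, Y=1, Z=1) weight 9/880
  (X=2, U=0, W=2, Y=0, Z=2) weight 1/352
  (X=2, U=0, W=2, Y=2, Z=2) weight 3/704
  (X=2, U=1, W=1, Y=0, Z=2) weight 3/352
  (X=2, U=1, W=1, Y=2, Z=2) weight 9/704
Group by Y:
  weight(Y=0) = 1/88
  weight(Y=1) = 3/220
  weight(Y=2) = 3/176
Total weight = 1/88 + 3/220 + 3/176 = 37/880
P(Y=0 | obs) = 1/88 / 37/880 = 10/37
P(Y=1 | obs) = 3/220 / 37/880 = 12/37
P(Y=2 | obs) = 3/176 / 37/880 = 15/37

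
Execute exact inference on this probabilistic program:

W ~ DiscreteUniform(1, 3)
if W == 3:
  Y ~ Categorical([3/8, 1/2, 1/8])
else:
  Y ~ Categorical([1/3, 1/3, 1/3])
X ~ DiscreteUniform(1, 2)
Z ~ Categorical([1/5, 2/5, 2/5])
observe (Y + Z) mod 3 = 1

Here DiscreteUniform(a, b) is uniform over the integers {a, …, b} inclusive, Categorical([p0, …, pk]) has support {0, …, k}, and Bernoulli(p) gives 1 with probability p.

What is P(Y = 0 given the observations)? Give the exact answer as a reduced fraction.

P(Y = 0 | obs) = 25/58

Enumerate traces; 18 have nonzero weight after conditioning:
  (W=1, Y=0, X=1, Z=1) weight 1/45
  (W=1, Y=0, X=2, Z=1) weight 1/45
  (W=1, Y=1, X=1, Z=0) weight 1/90
  (W=1, Y=1, X=2, Z=0) weight 1/90
  (W=1, Y=2, X=1, Z=2) weight 1/45
  (W=1, Y=2, X=2, Z=2) weight 1/45
  (W=2, Y=0, X=1, Z=1) weight 1/45
  (W=2, Y=0, X=2, Z=1) weight 1/45
  … 10 more
Group by Y:
  weight(Y=0) = 5/36
  weight(Y=1) = 7/90
  weight(Y=2) = 19/180
Total weight = 5/36 + 7/90 + 19/180 = 29/90
P(Y=0 | obs) = 5/36 / 29/90 = 25/58
P(Y=1 | obs) = 7/90 / 29/90 = 7/29
P(Y=2 | obs) = 19/180 / 29/90 = 19/58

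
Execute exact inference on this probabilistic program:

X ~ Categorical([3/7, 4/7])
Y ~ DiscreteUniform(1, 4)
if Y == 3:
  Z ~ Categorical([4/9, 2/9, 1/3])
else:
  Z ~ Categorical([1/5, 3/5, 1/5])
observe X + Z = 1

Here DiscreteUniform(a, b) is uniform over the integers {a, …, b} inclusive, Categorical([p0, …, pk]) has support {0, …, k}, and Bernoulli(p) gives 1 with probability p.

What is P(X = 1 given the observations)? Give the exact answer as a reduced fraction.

Enumerate traces; 8 have nonzero weight after conditioning:
  (X=0, Y=1, Z=1) weight 9/140
  (X=0, Y=2, Z=1) weight 9/140
  (X=0, Y=3, Z=1) weight 1/42
  (X=0, Y=4, Z=1) weight 9/140
  (X=1, Y=1, Z=0) weight 1/35
  (X=1, Y=2, Z=0) weight 1/35
  (X=1, Y=3, Z=0) weight 4/63
  (X=1, Y=4, Z=0) weight 1/35
Group by X:
  weight(X=0) = 13/60
  weight(X=1) = 47/315
Total weight = 13/60 + 47/315 = 461/1260
P(X=0 | obs) = 13/60 / 461/1260 = 273/461
P(X=1 | obs) = 47/315 / 461/1260 = 188/461

P(X = 1 | obs) = 188/461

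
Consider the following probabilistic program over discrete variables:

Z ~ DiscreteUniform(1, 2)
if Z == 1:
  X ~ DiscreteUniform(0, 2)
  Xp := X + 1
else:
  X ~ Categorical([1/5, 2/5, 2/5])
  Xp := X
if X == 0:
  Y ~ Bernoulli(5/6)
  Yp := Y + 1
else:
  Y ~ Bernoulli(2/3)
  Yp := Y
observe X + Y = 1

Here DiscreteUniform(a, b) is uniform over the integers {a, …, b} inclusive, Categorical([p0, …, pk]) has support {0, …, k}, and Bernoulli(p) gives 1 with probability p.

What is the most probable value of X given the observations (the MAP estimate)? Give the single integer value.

Enumerate traces; 4 have nonzero weight after conditioning:
  (Z=1, X=0, Y=1) weight 5/36
  (Z=1, X=1, Y=0) weight 1/18
  (Z=2, X=0, Y=1) weight 1/12
  (Z=2, X=1, Y=0) weight 1/15
Group by X:
  weight(X=0) = 2/9
  weight(X=1) = 11/90
Total weight = 2/9 + 11/90 = 31/90
P(X=0 | obs) = 2/9 / 31/90 = 20/31
P(X=1 | obs) = 11/90 / 31/90 = 11/31
argmax = 0

argmax_v P(X = v | obs) = 0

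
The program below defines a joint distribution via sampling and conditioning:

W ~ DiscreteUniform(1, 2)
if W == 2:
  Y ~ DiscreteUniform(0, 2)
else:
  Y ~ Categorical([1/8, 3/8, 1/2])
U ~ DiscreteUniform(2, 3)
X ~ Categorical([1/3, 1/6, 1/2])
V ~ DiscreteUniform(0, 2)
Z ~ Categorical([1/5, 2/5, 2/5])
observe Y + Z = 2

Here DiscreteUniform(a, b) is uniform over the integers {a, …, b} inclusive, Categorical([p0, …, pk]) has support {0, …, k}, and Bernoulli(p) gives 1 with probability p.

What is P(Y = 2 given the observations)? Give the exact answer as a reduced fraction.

P(Y = 2 | obs) = 5/19

Enumerate traces; 108 have nonzero weight after conditioning:
  (W=1, Y=0, U=2, X=0, V=0, Z=2) weight 1/720
  (W=1, Y=0, U=2, X=0, V=1, Z=2) weight 1/720
  (W=1, Y=0, U=2, X=0, V=2, Z=2) weight 1/720
  (W=1, Y=0, U=2, X=1, V=0, Z=2) weight 1/1440
  (W=1, Y=0, U=2, X=1, V=1, Z=2) weight 1/1440
  (W=1, Y=0, U=2, X=1, V=2, Z=2) weight 1/1440
  (W=1, Y=0, U=2, X=2, V=0, Z=2) weight 1/480
  (W=1, Y=0, U=2, X=2, V=1, Z=2) weight 1/480
  (W=1, Y=1, U=2, X=0, V=0, Z=1) weight 1/240
  (W=1, Y=2, U=2, X=0, V=0, Z=0) weight 1/360
  … 98 more
Group by Y:
  weight(Y=0) = 11/120
  weight(Y=1) = 17/120
  weight(Y=2) = 1/12
Total weight = 11/120 + 17/120 + 1/12 = 19/60
P(Y=0 | obs) = 11/120 / 19/60 = 11/38
P(Y=1 | obs) = 17/120 / 19/60 = 17/38
P(Y=2 | obs) = 1/12 / 19/60 = 5/19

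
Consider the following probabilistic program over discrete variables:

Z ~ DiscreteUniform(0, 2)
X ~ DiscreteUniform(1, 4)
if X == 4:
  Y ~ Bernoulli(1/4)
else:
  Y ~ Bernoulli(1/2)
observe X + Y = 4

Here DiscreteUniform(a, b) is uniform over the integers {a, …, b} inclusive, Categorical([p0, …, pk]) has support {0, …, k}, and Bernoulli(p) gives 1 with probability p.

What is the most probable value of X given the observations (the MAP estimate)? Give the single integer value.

Enumerate traces; 6 have nonzero weight after conditioning:
  (Z=0, X=3, Y=1) weight 1/24
  (Z=0, X=4, Y=0) weight 1/16
  (Z=1, X=3, Y=1) weight 1/24
  (Z=1, X=4, Y=0) weight 1/16
  (Z=2, X=3, Y=1) weight 1/24
  (Z=2, X=4, Y=0) weight 1/16
Group by X:
  weight(X=3) = 1/8
  weight(X=4) = 3/16
Total weight = 1/8 + 3/16 = 5/16
P(X=3 | obs) = 1/8 / 5/16 = 2/5
P(X=4 | obs) = 3/16 / 5/16 = 3/5
argmax = 4

argmax_v P(X = v | obs) = 4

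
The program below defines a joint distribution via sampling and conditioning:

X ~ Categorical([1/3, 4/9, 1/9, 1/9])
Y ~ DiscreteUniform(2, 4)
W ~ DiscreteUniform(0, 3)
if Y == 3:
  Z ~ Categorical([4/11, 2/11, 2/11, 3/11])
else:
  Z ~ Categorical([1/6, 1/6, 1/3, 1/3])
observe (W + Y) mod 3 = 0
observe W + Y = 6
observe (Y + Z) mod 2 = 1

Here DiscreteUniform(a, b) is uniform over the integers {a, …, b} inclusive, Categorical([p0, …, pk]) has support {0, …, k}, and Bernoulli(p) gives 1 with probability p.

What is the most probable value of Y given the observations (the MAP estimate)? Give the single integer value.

argmax_v P(Y = v | obs) = 3

Enumerate traces; 16 have nonzero weight after conditioning:
  (X=0, Y=3, W=3, Z=0) weight 1/99
  (X=0, Y=3, W=3, Z=2) weight 1/198
  (X=0, Y=4, W=2, Z=1) weight 1/216
  (X=0, Y=4, W=2, Z=3) weight 1/108
  (X=1, Y=3, W=3, Z=0) weight 4/297
  (X=1, Y=3, W=3, Z=2) weight 2/297
  (X=1, Y=4, W=2, Z=1) weight 1/162
  (X=1, Y=4, W=2, Z=3) weight 1/81
  … 8 more
Group by Y:
  weight(Y=3) = 1/22
  weight(Y=4) = 1/24
Total weight = 1/22 + 1/24 = 23/264
P(Y=3 | obs) = 1/22 / 23/264 = 12/23
P(Y=4 | obs) = 1/24 / 23/264 = 11/23
argmax = 3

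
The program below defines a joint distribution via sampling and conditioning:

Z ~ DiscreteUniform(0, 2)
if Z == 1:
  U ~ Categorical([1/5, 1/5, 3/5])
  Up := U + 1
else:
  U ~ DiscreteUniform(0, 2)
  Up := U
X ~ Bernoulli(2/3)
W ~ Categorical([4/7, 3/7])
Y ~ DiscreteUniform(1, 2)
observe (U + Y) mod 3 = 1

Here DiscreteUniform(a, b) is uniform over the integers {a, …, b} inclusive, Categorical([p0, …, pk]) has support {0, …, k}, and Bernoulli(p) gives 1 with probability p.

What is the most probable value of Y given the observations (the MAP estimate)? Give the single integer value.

Enumerate traces; 24 have nonzero weight after conditioning:
  (Z=0, U=0, X=0, W=0, Y=1) weight 2/189
  (Z=0, U=0, X=0, W=1, Y=1) weight 1/126
  (Z=0, U=0, X=1, W=0, Y=1) weight 4/189
  (Z=0, U=0, X=1, W=1, Y=1) weight 1/63
  (Z=0, U=2, X=0, W=0, Y=2) weight 2/189
  (Z=0, U=2, X=0, W=1, Y=2) weight 1/126
  (Z=0, U=2, X=1, W=0, Y=2) weight 4/189
  (Z=0, U=2, X=1, W=1, Y=2) weight 1/63
  … 16 more
Group by Y:
  weight(Y=1) = 13/90
  weight(Y=2) = 19/90
Total weight = 13/90 + 19/90 = 16/45
P(Y=1 | obs) = 13/90 / 16/45 = 13/32
P(Y=2 | obs) = 19/90 / 16/45 = 19/32
argmax = 2

argmax_v P(Y = v | obs) = 2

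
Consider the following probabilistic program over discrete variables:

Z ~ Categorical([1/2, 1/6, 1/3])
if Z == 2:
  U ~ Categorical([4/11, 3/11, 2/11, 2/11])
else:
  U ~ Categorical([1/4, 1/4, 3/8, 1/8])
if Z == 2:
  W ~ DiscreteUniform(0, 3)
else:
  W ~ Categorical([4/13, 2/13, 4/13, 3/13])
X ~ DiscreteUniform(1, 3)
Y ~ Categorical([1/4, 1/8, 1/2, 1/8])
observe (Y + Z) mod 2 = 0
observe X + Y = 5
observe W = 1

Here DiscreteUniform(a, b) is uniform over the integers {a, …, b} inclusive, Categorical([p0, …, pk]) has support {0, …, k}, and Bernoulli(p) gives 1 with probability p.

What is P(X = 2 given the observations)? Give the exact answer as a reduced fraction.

Enumerate traces; 12 have nonzero weight after conditioning:
  (Z=0, U=0, W=1, X=3, Y=2) weight 1/312
  (Z=0, U=1, W=1, X=3, Y=2) weight 1/312
  (Z=0, U=2, W=1, X=3, Y=2) weight 1/208
  (Z=0, U=3, W=1, X=3, Y=2) weight 1/624
  (Z=1, U=0, W=1, X=2, Y=3) weight 1/3744
  (Z=1, U=1, W=1, X=2, Y=3) weight 1/3744
  (Z=1, U=2, W=1, X=2, Y=3) weight 1/2496
  (Z=1, U=3, W=1, X=2, Y=3) weight 1/7488
  … 4 more
Group by X:
  weight(X=2) = 1/936
  weight(X=3) = 25/936
Total weight = 1/936 + 25/936 = 1/36
P(X=2 | obs) = 1/936 / 1/36 = 1/26
P(X=3 | obs) = 25/936 / 1/36 = 25/26

P(X = 2 | obs) = 1/26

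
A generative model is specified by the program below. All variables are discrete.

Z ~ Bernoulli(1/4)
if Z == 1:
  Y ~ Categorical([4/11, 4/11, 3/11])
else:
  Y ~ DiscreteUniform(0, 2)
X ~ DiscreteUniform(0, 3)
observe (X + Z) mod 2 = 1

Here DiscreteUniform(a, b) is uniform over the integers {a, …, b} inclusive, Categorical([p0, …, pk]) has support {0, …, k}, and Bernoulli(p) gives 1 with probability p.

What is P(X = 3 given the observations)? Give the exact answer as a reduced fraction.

Enumerate traces; 12 have nonzero weight after conditioning:
  (Z=0, Y=0, X=1) weight 1/16
  (Z=0, Y=0, X=3) weight 1/16
  (Z=0, Y=1, X=1) weight 1/16
  (Z=0, Y=1, X=3) weight 1/16
  (Z=0, Y=2, X=1) weight 1/16
  (Z=0, Y=2, X=3) weight 1/16
  (Z=1, Y=0, X=0) weight 1/44
  (Z=1, Y=0, X=2) weight 1/44
  … 4 more
Group by X:
  weight(X=0) = 1/16
  weight(X=1) = 3/16
  weight(X=2) = 1/16
  weight(X=3) = 3/16
Total weight = 1/16 + 3/16 + 1/16 + 3/16 = 1/2
P(X=0 | obs) = 1/16 / 1/2 = 1/8
P(X=1 | obs) = 3/16 / 1/2 = 3/8
P(X=2 | obs) = 1/16 / 1/2 = 1/8
P(X=3 | obs) = 3/16 / 1/2 = 3/8

P(X = 3 | obs) = 3/8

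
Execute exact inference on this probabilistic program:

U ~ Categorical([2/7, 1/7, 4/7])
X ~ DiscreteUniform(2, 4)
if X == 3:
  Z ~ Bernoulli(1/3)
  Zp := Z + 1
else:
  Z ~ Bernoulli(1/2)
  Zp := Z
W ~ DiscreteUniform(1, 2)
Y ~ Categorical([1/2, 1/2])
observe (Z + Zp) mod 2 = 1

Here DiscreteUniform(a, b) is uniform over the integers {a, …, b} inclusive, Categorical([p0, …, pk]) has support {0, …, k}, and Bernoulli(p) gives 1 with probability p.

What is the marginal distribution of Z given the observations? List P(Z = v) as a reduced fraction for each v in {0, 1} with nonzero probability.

Enumerate traces; 24 have nonzero weight after conditioning:
  (U=0, X=3, Z=0, W=1, Y=0) weight 1/63
  (U=0, X=3, Z=0, W=1, Y=1) weight 1/63
  (U=0, X=3, Z=0, W=2, Y=0) weight 1/63
  (U=0, X=3, Z=0, W=2, Y=1) weight 1/63
  (U=0, X=3, Z=1, W=1, Y=0) weight 1/126
  (U=0, X=3, Z=1, W=1, Y=1) weight 1/126
  (U=0, X=3, Z=1, W=2, Y=0) weight 1/126
  (U=0, X=3, Z=1, W=2, Y=1) weight 1/126
  … 16 more
Group by Z:
  weight(Z=0) = 2/9
  weight(Z=1) = 1/9
Total weight = 2/9 + 1/9 = 1/3
P(Z=0 | obs) = 2/9 / 1/3 = 2/3
P(Z=1 | obs) = 1/9 / 1/3 = 1/3

P(Z=0) = 2/3, P(Z=1) = 1/3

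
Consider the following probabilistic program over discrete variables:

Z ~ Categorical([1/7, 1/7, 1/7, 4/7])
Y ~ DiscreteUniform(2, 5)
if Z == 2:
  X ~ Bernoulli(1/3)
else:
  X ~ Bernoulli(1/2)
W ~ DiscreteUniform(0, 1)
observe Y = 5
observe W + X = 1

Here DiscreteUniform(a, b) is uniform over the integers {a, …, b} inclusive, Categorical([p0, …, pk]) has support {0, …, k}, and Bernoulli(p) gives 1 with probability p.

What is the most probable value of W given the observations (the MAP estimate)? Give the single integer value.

argmax_v P(W = v | obs) = 1

Enumerate traces; 8 have nonzero weight after conditioning:
  (Z=0, Y=5, X=0, W=1) weight 1/112
  (Z=0, Y=5, X=1, W=0) weight 1/112
  (Z=1, Y=5, X=0, W=1) weight 1/112
  (Z=1, Y=5, X=1, W=0) weight 1/112
  (Z=2, Y=5, X=0, W=1) weight 1/84
  (Z=2, Y=5, X=1, W=0) weight 1/168
  (Z=3, Y=5, X=0, W=1) weight 1/28
  (Z=3, Y=5, X=1, W=0) weight 1/28
Group by W:
  weight(W=0) = 5/84
  weight(W=1) = 11/168
Total weight = 5/84 + 11/168 = 1/8
P(W=0 | obs) = 5/84 / 1/8 = 10/21
P(W=1 | obs) = 11/168 / 1/8 = 11/21
argmax = 1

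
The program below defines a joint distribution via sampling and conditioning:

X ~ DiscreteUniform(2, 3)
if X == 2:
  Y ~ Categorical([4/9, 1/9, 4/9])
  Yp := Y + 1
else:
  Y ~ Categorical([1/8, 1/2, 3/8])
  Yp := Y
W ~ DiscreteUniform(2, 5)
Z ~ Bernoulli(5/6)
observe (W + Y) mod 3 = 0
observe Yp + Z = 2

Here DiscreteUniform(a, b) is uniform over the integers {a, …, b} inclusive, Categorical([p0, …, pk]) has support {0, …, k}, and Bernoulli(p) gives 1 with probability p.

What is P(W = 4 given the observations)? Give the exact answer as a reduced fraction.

P(W = 4 | obs) = 27/563

Enumerate traces; 6 have nonzero weight after conditioning:
  (X=2, Y=0, W=3, Z=1) weight 5/108
  (X=2, Y=1, W=2, Z=0) weight 1/432
  (X=2, Y=1, W=5, Z=0) weight 1/432
  (X=3, Y=1, W=2, Z=1) weight 5/96
  (X=3, Y=1, W=5, Z=1) weight 5/96
  (X=3, Y=2, W=4, Z=0) weight 1/128
Group by W:
  weight(W=2) = 47/864
  weight(W=3) = 5/108
  weight(W=4) = 1/128
  weight(W=5) = 47/864
Total weight = 47/864 + 5/108 + 1/128 + 47/864 = 563/3456
P(W=2 | obs) = 47/864 / 563/3456 = 188/563
P(W=3 | obs) = 5/108 / 563/3456 = 160/563
P(W=4 | obs) = 1/128 / 563/3456 = 27/563
P(W=5 | obs) = 47/864 / 563/3456 = 188/563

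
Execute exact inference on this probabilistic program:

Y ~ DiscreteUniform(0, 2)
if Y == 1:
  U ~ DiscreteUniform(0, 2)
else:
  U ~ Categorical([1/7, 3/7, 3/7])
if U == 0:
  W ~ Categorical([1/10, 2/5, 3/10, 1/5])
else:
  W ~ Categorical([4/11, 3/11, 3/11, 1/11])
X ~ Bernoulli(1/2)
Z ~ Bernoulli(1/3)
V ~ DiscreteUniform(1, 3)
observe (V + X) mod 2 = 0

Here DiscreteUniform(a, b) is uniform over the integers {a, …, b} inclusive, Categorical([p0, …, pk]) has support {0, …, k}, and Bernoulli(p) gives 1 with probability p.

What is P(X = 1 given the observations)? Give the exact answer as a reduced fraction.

P(X = 1 | obs) = 2/3

Enumerate traces; 216 have nonzero weight after conditioning:
  (Y=0, U=0, W=0, X=0, Z=0, V=2) weight 1/1890
  (Y=0, U=0, W=0, X=0, Z=1, V=2) weight 1/3780
  (Y=0, U=0, W=0, X=1, Z=0, V=1) weight 1/1890
  (Y=0, U=0, W=0, X=1, Z=0, V=3) weight 1/1890
  (Y=0, U=0, W=0, X=1, Z=1, V=1) weight 1/3780
  (Y=0, U=0, W=0, X=1, Z=1, V=3) weight 1/3780
  (Y=0, U=0, W=1, X=0, Z=0, V=2) weight 2/945
  (Y=0, U=0, W=1, X=0, Z=1, V=2) weight 1/945
  … 208 more
Group by X:
  weight(X=0) = 1/6
  weight(X=1) = 1/3
Total weight = 1/6 + 1/3 = 1/2
P(X=0 | obs) = 1/6 / 1/2 = 1/3
P(X=1 | obs) = 1/3 / 1/2 = 2/3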